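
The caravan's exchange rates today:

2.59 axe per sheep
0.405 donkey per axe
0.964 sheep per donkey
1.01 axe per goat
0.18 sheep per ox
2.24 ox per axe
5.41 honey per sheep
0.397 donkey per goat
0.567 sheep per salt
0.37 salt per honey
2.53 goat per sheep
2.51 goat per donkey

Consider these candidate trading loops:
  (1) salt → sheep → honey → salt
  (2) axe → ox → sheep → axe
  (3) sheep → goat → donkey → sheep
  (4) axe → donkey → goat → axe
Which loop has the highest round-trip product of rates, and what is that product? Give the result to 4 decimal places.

(1) 0.567 × 5.41 × 0.37 = 1.13496
(2) 2.24 × 0.18 × 2.59 = 1.04429
(3) 2.53 × 0.397 × 0.964 = 0.96825
(4) 0.405 × 2.51 × 1.01 = 1.02672
Highest is cycle (1) at 1.1350 (>1, arbitrage).

1.1350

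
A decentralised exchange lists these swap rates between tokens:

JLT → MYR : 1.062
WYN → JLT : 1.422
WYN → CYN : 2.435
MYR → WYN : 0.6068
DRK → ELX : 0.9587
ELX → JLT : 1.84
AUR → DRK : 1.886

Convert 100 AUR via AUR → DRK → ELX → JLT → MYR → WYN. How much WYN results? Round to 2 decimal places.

214.39

100 AUR × 1.886 = 188.6 DRK
188.6 DRK × 0.9587 = 180.81082 ELX
180.81082 ELX × 1.84 = 332.6919088 JLT
332.6919088 JLT × 1.062 = 353.3188071456 MYR
353.3188071456 MYR × 0.6068 = 214.39385217595008 WYN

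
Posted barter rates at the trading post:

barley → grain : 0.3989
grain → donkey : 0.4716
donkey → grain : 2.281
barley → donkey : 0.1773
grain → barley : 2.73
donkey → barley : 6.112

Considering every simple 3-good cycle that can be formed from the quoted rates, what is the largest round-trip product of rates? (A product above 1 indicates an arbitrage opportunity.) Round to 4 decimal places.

1.1498

grain→donkey→barley→grain: 0.4716 × 6.112 × 0.3989 = 1.14980
grain→barley→donkey→grain: 2.73 × 0.1773 × 2.281 = 1.10407
Maximum is grain→donkey→barley→grain at 1.1498; arbitrage exists.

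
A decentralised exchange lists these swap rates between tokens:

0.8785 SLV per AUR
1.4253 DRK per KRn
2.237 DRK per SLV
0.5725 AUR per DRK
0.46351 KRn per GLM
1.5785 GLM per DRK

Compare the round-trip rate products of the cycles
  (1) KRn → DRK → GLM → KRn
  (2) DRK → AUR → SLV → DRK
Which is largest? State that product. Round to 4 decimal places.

1.1251

(1) 1.4253 × 1.5785 × 0.46351 = 1.04282
(2) 0.5725 × 0.8785 × 2.237 = 1.12508
Highest is cycle (2) at 1.1251 (>1, arbitrage).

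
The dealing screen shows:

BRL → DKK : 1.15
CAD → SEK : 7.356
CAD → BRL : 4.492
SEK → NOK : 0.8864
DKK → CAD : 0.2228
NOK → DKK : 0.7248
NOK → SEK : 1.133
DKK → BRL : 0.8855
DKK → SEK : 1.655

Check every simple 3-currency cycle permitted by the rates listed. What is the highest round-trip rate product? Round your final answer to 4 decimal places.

CAD→BRL→DKK→CAD: 4.492 × 1.15 × 0.2228 = 1.15094
SEK→NOK→DKK→SEK: 0.8864 × 0.7248 × 1.655 = 1.06328
Maximum is CAD→BRL→DKK→CAD at 1.1509; arbitrage exists.

1.1509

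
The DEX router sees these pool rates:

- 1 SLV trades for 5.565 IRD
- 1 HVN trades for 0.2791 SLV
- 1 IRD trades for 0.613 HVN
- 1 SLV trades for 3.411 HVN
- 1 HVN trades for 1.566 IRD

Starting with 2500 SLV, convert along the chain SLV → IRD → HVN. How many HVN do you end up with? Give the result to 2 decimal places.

2500 SLV × 5.565 = 13912.5 IRD
13912.5 IRD × 0.613 = 8528.3625 HVN

8528.36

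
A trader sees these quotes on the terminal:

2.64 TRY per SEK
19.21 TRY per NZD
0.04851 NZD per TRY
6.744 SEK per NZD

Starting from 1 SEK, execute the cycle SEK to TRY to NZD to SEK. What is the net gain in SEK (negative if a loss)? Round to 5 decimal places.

-0.13632

1 SEK × 2.64 = 2.64 TRY
2.64 TRY × 0.04851 = 0.1280664 NZD
0.1280664 NZD × 6.744 = 0.8636798016 SEK
Net change: 0.8636798016 − 1 = -0.1363201984 SEK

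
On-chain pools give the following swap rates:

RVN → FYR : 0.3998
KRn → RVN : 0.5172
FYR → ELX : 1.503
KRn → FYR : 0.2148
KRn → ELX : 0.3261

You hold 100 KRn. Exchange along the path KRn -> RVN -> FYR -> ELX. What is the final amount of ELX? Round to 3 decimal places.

31.079

100 KRn × 0.5172 = 51.72 RVN
51.72 RVN × 0.3998 = 20.677656 FYR
20.677656 FYR × 1.503 = 31.078516968 ELX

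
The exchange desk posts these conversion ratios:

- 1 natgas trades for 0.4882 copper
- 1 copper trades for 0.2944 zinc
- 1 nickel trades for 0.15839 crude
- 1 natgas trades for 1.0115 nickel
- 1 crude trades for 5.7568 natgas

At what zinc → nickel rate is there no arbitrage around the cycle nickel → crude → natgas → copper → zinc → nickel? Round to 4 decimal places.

Known legs of the cycle: 0.15839 × 5.7568 × 0.4882 × 0.2944 = 0.13105224987631616
For no arbitrage the full-cycle product must be 1, so the missing rate is 1 / 0.13105224987631616 ≈ 7.630544.

7.6305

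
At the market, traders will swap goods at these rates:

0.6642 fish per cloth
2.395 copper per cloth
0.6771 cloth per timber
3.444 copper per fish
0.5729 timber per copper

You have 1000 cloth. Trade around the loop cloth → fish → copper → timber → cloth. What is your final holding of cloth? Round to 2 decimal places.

1000 cloth × 0.6642 = 664.2 fish
664.2 fish × 3.444 = 2287.5048 copper
2287.5048 copper × 0.5729 = 1310.51149992 timber
1310.51149992 timber × 0.6771 = 887.347336595832 cloth

887.35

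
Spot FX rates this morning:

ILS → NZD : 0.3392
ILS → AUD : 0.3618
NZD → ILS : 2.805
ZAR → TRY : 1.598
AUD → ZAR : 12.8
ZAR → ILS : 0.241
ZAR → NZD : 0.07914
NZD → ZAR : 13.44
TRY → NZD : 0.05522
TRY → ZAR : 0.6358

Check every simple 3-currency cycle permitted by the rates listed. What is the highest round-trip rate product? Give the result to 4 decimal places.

1.1860

ZAR→TRY→NZD→ZAR: 1.598 × 0.05522 × 13.44 = 1.18597
ILS→AUD→ZAR→ILS: 0.3618 × 12.8 × 0.241 = 1.11608
ILS→NZD→ZAR→ILS: 0.3392 × 13.44 × 0.241 = 1.09868
Maximum is ZAR→TRY→NZD→ZAR at 1.1860; arbitrage exists.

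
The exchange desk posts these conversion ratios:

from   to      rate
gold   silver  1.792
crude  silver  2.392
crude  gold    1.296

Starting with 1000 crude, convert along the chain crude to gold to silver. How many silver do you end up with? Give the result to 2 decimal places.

1000 crude × 1.296 = 1296 gold
1296 gold × 1.792 = 2322.432 silver

2322.43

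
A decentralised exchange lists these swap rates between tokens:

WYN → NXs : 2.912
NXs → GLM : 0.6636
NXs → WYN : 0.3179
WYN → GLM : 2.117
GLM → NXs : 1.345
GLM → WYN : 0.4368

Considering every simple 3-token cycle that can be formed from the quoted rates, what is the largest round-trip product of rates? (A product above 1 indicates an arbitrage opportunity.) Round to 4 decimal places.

0.9052

NXs→WYN→GLM→NXs: 0.3179 × 2.117 × 1.345 = 0.90518
NXs→GLM→WYN→NXs: 0.6636 × 0.4368 × 2.912 = 0.84407
Maximum is NXs→WYN→GLM→NXs at 0.9052; no arbitrage — every cycle loses value.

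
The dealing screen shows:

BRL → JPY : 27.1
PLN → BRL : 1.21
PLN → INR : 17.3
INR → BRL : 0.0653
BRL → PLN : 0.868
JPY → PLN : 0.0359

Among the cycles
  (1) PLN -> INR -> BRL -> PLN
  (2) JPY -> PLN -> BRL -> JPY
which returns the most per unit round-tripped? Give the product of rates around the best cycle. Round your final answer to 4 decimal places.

1.1772

(1) 17.3 × 0.0653 × 0.868 = 0.98057
(2) 0.0359 × 1.21 × 27.1 = 1.17720
Highest is cycle (2) at 1.1772 (>1, arbitrage).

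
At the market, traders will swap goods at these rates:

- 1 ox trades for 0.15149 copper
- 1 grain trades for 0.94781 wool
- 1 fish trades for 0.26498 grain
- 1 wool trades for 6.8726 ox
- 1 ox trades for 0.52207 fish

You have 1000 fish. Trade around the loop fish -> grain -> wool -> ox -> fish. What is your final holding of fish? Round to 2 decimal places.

901.12

1000 fish × 0.26498 = 264.98 grain
264.98 grain × 0.94781 = 251.1506938 wool
251.1506938 wool × 6.8726 = 1726.05825820988 ox
1726.05825820988 ox × 0.52207 = 901.1232348636320516 fish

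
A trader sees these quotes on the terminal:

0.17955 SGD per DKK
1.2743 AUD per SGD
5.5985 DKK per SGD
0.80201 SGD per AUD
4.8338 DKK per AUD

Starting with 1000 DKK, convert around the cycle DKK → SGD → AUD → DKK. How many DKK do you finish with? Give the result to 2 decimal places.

1105.98

1000 DKK × 0.17955 = 179.55 SGD
179.55 SGD × 1.2743 = 228.800565 AUD
228.800565 AUD × 4.8338 = 1105.976171097 DKK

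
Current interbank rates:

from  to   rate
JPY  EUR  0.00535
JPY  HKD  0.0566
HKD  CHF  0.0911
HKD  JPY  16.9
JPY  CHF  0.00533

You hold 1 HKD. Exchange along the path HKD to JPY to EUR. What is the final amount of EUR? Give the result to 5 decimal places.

0.09042

1 HKD × 16.9 = 16.9 JPY
16.9 JPY × 0.00535 = 0.090415 EUR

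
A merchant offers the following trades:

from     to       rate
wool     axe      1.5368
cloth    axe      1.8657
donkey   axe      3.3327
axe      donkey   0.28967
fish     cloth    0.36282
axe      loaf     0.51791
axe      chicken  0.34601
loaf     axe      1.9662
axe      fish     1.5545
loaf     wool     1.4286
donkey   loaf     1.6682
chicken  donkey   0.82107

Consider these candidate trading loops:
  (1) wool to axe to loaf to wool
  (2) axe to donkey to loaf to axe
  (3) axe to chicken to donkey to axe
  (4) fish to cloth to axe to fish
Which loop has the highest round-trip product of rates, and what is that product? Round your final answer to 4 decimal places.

(1) 1.5368 × 0.51791 × 1.4286 = 1.13706
(2) 0.28967 × 1.6682 × 1.9662 = 0.95012
(3) 0.34601 × 0.82107 × 3.3327 = 0.94681
(4) 0.36282 × 1.8657 × 1.5545 = 1.05226
Highest is cycle (1) at 1.1371 (>1, arbitrage).

1.1371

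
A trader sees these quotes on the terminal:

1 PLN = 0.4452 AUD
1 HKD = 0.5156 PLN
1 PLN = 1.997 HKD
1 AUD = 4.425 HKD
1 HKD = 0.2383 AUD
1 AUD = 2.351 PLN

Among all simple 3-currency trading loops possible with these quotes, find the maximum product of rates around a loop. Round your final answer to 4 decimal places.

AUD→PLN→HKD→AUD: 2.351 × 1.997 × 0.2383 = 1.11881
AUD→HKD→PLN→AUD: 4.425 × 0.5156 × 0.4452 = 1.01574
Maximum is AUD→PLN→HKD→AUD at 1.1188; arbitrage exists.

1.1188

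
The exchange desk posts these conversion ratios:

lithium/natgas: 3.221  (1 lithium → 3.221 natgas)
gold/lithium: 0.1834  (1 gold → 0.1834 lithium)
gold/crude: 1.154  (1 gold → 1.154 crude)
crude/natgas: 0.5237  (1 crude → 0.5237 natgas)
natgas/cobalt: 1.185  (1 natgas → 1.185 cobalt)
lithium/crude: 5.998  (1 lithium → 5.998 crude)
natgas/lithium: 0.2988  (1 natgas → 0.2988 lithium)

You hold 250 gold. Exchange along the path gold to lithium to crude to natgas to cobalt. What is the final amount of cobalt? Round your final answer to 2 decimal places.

250 gold × 0.1834 = 45.85 lithium
45.85 lithium × 5.998 = 275.0083 crude
275.0083 crude × 0.5237 = 144.02184671 natgas
144.02184671 natgas × 1.185 = 170.66588835135 cobalt

170.67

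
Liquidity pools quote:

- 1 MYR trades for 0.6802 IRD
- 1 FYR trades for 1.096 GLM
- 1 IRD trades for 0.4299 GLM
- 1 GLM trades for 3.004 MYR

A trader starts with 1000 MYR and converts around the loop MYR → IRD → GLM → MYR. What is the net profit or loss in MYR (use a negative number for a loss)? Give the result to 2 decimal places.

-121.58

1000 MYR × 0.6802 = 680.2 IRD
680.2 IRD × 0.4299 = 292.41798 GLM
292.41798 GLM × 3.004 = 878.42361192 MYR
Net change: 878.42361192 − 1000 = -121.57638808 MYR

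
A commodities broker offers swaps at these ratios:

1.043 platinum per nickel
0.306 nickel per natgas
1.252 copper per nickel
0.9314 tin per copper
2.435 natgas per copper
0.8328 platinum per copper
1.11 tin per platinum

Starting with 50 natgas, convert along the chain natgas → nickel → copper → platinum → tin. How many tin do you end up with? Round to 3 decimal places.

17.708

50 natgas × 0.306 = 15.3 nickel
15.3 nickel × 1.252 = 19.1556 copper
19.1556 copper × 0.8328 = 15.95278368 platinum
15.95278368 platinum × 1.11 = 17.7075898848 tin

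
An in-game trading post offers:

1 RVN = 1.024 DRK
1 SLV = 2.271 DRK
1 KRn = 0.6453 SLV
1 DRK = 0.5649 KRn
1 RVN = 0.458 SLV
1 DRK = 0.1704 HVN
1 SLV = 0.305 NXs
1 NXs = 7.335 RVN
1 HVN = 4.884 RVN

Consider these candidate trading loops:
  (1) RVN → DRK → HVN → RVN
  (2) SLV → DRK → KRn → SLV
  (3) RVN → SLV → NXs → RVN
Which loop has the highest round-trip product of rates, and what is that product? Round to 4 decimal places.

(1) 1.024 × 0.1704 × 4.884 = 0.85221
(2) 2.271 × 0.5649 × 0.6453 = 0.82785
(3) 0.458 × 0.305 × 7.335 = 1.02463
Highest is cycle (3) at 1.0246 (>1, arbitrage).

1.0246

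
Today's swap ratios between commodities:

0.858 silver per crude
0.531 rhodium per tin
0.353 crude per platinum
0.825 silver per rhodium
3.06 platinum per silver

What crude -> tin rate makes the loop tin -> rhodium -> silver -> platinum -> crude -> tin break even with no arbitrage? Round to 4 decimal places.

Known legs of the cycle: 0.531 × 0.825 × 3.06 × 0.353 = 0.4731998535
For no arbitrage the full-cycle product must be 1, so the missing rate is 1 / 0.4731998535 ≈ 2.113272.

2.1133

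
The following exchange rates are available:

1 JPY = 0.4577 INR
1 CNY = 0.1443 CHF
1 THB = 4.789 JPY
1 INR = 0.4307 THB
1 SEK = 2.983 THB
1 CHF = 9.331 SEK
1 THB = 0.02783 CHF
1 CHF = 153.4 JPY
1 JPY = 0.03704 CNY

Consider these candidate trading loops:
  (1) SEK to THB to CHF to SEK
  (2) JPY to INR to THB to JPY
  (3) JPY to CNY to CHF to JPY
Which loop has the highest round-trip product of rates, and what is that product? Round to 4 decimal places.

0.9441

(1) 2.983 × 0.02783 × 9.331 = 0.77463
(2) 0.4577 × 0.4307 × 4.789 = 0.94406
(3) 0.03704 × 0.1443 × 153.4 = 0.81990
Highest is cycle (2) at 0.9441 (≤1, no arbitrage).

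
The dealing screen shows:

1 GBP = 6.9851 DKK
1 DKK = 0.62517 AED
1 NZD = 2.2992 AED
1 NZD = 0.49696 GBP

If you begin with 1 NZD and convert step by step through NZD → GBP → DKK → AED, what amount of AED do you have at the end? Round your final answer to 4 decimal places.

2.1702

1 NZD × 0.49696 = 0.49696 GBP
0.49696 GBP × 6.9851 = 3.471315296 DKK
3.471315296 DKK × 0.62517 = 2.17016218360032 AED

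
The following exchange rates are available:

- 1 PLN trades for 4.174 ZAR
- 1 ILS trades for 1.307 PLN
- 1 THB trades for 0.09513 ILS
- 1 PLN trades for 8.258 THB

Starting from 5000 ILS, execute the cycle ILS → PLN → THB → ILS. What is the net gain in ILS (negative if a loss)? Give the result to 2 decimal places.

133.79

5000 ILS × 1.307 = 6535 PLN
6535 PLN × 8.258 = 53966.03 THB
53966.03 THB × 0.09513 = 5133.7884339 ILS
Net change: 5133.7884339 − 5000 = 133.7884339 ILS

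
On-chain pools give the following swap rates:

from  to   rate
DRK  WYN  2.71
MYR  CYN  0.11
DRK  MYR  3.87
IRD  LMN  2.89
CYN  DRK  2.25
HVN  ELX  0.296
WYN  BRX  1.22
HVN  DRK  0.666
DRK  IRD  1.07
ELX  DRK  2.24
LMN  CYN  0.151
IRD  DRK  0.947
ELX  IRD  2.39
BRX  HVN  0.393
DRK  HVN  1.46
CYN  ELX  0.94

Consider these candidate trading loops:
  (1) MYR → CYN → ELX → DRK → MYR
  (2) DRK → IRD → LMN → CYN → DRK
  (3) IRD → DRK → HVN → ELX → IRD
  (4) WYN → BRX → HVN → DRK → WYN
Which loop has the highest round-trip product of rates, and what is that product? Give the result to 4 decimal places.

1.0506

(1) 0.11 × 0.94 × 2.24 × 3.87 = 0.89635
(2) 1.07 × 2.89 × 0.151 × 2.25 = 1.05061
(3) 0.947 × 1.46 × 0.296 × 2.39 = 0.97812
(4) 1.22 × 0.393 × 0.666 × 2.71 = 0.86536
Highest is cycle (2) at 1.0506 (>1, arbitrage).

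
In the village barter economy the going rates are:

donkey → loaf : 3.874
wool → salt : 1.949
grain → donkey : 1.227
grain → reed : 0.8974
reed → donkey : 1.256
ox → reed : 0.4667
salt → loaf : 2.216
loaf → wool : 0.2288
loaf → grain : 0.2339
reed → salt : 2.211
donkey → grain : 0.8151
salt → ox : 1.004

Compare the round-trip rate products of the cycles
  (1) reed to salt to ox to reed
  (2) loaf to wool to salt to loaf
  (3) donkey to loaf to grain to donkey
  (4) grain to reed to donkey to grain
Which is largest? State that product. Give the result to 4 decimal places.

1.1118

(1) 2.211 × 1.004 × 0.4667 = 1.03600
(2) 0.2288 × 1.949 × 2.216 = 0.98818
(3) 3.874 × 0.2339 × 1.227 = 1.11182
(4) 0.8974 × 1.256 × 0.8151 = 0.91873
Highest is cycle (3) at 1.1118 (>1, arbitrage).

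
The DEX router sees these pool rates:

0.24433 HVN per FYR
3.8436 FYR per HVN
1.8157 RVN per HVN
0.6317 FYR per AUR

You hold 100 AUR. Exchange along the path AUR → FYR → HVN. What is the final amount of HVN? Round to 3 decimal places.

15.434

100 AUR × 0.6317 = 63.17 FYR
63.17 FYR × 0.24433 = 15.4343261 HVN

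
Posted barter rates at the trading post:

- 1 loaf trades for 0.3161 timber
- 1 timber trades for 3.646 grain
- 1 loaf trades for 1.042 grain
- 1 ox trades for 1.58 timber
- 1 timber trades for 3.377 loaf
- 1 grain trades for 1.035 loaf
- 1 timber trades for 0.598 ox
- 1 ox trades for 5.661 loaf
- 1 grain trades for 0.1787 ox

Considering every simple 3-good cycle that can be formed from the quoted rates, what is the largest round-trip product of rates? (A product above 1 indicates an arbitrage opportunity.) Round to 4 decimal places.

loaf→timber→grain→loaf: 0.3161 × 3.646 × 1.035 = 1.19284
loaf→timber→ox→loaf: 0.3161 × 0.598 × 5.661 = 1.07009
loaf→grain→ox→loaf: 1.042 × 0.1787 × 5.661 = 1.05411
timber→grain→ox→timber: 3.646 × 0.1787 × 1.58 = 1.02943
Maximum is loaf→timber→grain→loaf at 1.1928; arbitrage exists.

1.1928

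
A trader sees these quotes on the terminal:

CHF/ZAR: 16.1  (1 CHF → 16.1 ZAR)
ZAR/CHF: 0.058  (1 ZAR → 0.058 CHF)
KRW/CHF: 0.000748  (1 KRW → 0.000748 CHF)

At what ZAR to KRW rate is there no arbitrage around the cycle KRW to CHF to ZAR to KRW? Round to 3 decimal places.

Known legs of the cycle: 0.000748 × 16.1 = 0.0120428
For no arbitrage the full-cycle product must be 1, so the missing rate is 1 / 0.0120428 ≈ 83.03717.

83.037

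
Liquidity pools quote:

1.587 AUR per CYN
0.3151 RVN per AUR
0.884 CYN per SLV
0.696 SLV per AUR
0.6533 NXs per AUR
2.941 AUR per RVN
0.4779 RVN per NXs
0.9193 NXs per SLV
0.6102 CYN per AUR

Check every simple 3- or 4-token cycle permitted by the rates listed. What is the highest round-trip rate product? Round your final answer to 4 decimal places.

0.9764

SLV→CYN→AUR→SLV: 0.884 × 1.587 × 0.696 = 0.97642
NXs→RVN→AUR→NXs: 0.4779 × 2.941 × 0.6533 = 0.91822
SLV→NXs→RVN→AUR→SLV: 0.9193 × 0.4779 × 2.941 × 0.696 = 0.89929
Maximum is SLV→CYN→AUR→SLV at 0.9764; no arbitrage — every cycle loses value.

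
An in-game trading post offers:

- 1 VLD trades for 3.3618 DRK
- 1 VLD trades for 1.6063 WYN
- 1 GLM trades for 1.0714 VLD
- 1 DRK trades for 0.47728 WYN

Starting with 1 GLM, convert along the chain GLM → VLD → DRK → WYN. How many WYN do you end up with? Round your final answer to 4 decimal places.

1 GLM × 1.0714 = 1.0714 VLD
1.0714 VLD × 3.3618 = 3.60183252 DRK
3.60183252 DRK × 0.47728 = 1.7190826251456 WYN

1.7191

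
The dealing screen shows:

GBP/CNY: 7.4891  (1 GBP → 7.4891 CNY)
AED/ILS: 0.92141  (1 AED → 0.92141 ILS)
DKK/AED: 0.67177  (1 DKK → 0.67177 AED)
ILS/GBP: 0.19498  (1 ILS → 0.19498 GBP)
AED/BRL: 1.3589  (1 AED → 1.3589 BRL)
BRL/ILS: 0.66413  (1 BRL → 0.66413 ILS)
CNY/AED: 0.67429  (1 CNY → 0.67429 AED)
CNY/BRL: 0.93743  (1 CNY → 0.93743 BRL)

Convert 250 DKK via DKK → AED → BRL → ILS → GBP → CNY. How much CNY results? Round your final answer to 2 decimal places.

221.32

250 DKK × 0.67177 = 167.9425 AED
167.9425 AED × 1.3589 = 228.21706325 BRL
228.21706325 BRL × 0.66413 = 151.5657982162225 ILS
151.5657982162225 ILS × 0.19498 = 29.55229933619906305 GBP
29.55229933619906305 GBP × 7.4891 = 221.320124958728403087755 CNY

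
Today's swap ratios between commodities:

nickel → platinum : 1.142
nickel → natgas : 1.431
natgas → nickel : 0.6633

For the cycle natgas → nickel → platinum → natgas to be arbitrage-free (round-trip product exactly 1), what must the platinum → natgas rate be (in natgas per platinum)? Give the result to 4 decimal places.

Known legs of the cycle: 0.6633 × 1.142 = 0.7574886
For no arbitrage the full-cycle product must be 1, so the missing rate is 1 / 0.7574886 ≈ 1.320152.

1.3202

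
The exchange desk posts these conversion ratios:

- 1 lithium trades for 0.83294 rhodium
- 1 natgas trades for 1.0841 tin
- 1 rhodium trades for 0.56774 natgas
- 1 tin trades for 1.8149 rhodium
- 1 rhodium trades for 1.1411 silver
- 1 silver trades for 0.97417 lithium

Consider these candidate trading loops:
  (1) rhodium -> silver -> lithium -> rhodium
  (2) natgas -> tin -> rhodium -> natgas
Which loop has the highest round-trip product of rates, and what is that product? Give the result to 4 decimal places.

(1) 1.1411 × 0.97417 × 0.83294 = 0.92592
(2) 1.0841 × 1.8149 × 0.56774 = 1.11705
Highest is cycle (2) at 1.1170 (>1, arbitrage).

1.1170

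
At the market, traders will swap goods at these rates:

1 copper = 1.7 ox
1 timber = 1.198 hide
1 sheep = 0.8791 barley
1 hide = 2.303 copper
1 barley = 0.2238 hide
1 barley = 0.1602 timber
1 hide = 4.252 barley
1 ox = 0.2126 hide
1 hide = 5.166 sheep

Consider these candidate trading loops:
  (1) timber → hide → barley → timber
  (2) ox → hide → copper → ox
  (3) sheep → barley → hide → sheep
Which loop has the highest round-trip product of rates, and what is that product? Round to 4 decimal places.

(1) 1.198 × 4.252 × 0.1602 = 0.81604
(2) 0.2126 × 2.303 × 1.7 = 0.83235
(3) 0.8791 × 0.2238 × 5.166 = 1.01637
Highest is cycle (3) at 1.0164 (>1, arbitrage).

1.0164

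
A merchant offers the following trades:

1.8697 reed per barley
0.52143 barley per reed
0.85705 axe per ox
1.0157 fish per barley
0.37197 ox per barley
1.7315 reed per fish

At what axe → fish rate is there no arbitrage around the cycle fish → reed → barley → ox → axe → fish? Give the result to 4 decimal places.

Known legs of the cycle: 1.7315 × 0.52143 × 0.37197 × 0.85705 = 0.2878276979094159825
For no arbitrage the full-cycle product must be 1, so the missing rate is 1 / 0.2878276979094159825 ≈ 3.474301.

3.4743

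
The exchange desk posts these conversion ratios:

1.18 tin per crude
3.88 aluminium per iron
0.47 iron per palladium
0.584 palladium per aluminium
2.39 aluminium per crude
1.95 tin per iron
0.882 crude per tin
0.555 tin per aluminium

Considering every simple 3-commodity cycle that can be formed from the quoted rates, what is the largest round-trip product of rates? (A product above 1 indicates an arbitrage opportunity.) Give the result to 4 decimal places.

crude→aluminium→tin→crude: 2.39 × 0.555 × 0.882 = 1.16993
iron→aluminium→palladium→iron: 3.88 × 0.584 × 0.47 = 1.06498
Maximum is crude→aluminium→tin→crude at 1.1699; arbitrage exists.

1.1699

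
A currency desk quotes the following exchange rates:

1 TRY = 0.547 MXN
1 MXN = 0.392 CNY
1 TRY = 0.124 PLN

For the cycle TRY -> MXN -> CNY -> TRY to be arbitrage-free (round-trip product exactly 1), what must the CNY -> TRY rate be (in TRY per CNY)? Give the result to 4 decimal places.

Known legs of the cycle: 0.547 × 0.392 = 0.214424
For no arbitrage the full-cycle product must be 1, so the missing rate is 1 / 0.214424 ≈ 4.663657.

4.6637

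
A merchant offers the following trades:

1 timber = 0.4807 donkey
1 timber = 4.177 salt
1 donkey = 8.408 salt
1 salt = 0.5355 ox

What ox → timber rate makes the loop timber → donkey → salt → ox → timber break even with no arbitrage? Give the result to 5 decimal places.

Known legs of the cycle: 0.4807 × 8.408 × 0.5355 = 2.1643440588
For no arbitrage the full-cycle product must be 1, so the missing rate is 1 / 2.1643440588 ≈ 0.4620337.

0.46203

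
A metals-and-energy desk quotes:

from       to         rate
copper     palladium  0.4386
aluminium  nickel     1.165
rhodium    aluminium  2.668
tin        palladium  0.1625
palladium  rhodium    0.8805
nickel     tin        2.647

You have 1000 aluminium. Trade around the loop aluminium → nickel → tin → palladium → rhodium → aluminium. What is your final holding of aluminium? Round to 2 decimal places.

1177.20

1000 aluminium × 1.165 = 1165 nickel
1165 nickel × 2.647 = 3083.755 tin
3083.755 tin × 0.1625 = 501.1101875 palladium
501.1101875 palladium × 0.8805 = 441.22752009375 rhodium
441.22752009375 rhodium × 2.668 = 1177.195023610125 aluminium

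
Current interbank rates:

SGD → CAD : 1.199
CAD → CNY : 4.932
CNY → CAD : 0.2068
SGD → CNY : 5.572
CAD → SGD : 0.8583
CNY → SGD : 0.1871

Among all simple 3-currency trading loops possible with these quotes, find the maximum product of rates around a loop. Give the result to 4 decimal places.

CNY→SGD→CAD→CNY: 0.1871 × 1.199 × 4.932 = 1.10641
CNY→CAD→SGD→CNY: 0.2068 × 0.8583 × 5.572 = 0.98901
Maximum is CNY→SGD→CAD→CNY at 1.1064; arbitrage exists.

1.1064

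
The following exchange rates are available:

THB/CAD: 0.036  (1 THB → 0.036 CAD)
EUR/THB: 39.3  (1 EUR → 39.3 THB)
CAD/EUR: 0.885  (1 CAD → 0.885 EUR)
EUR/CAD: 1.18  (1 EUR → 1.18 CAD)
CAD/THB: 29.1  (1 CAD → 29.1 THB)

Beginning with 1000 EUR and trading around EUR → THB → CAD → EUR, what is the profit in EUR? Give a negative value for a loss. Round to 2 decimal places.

252.10

1000 EUR × 39.3 = 39300 THB
39300 THB × 0.036 = 1414.8 CAD
1414.8 CAD × 0.885 = 1252.098 EUR
Net change: 1252.098 − 1000 = 252.098 EUR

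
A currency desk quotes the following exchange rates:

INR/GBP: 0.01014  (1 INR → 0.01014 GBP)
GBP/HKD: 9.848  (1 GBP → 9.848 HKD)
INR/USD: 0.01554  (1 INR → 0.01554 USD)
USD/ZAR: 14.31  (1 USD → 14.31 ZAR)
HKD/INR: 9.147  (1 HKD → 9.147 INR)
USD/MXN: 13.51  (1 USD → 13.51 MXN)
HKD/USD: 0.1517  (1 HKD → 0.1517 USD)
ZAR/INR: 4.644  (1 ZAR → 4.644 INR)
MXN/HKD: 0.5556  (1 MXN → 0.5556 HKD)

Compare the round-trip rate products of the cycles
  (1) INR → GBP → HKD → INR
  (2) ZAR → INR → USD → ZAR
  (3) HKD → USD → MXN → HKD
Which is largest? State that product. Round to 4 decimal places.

1.1387

(1) 0.01014 × 9.848 × 9.147 = 0.91341
(2) 4.644 × 0.01554 × 14.31 = 1.03272
(3) 0.1517 × 13.51 × 0.5556 = 1.13868
Highest is cycle (3) at 1.1387 (>1, arbitrage).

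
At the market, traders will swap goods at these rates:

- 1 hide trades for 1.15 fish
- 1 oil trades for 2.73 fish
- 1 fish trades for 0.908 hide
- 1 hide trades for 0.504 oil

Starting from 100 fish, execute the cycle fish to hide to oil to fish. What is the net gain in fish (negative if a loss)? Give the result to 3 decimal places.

24.934

100 fish × 0.908 = 90.8 hide
90.8 hide × 0.504 = 45.7632 oil
45.7632 oil × 2.73 = 124.933536 fish
Net change: 124.933536 − 100 = 24.933536 fish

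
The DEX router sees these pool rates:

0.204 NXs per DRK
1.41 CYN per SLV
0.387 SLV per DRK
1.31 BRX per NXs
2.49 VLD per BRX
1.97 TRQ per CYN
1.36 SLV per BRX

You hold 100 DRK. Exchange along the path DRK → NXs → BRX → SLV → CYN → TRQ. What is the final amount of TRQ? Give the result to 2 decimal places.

100 DRK × 0.204 = 20.4 NXs
20.4 NXs × 1.31 = 26.724 BRX
26.724 BRX × 1.36 = 36.34464 SLV
36.34464 SLV × 1.41 = 51.2459424 CYN
51.2459424 CYN × 1.97 = 100.954506528 TRQ

100.95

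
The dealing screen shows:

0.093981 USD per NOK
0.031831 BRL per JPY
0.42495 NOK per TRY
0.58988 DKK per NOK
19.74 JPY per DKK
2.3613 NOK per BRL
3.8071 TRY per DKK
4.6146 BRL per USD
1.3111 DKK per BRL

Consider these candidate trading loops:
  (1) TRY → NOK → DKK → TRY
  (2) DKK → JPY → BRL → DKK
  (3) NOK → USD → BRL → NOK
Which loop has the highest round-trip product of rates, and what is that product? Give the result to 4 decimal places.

1.0241

(1) 0.42495 × 0.58988 × 3.8071 = 0.95432
(2) 19.74 × 0.031831 × 1.3111 = 0.82382
(3) 0.093981 × 4.6146 × 2.3613 = 1.02406
Highest is cycle (3) at 1.0241 (>1, arbitrage).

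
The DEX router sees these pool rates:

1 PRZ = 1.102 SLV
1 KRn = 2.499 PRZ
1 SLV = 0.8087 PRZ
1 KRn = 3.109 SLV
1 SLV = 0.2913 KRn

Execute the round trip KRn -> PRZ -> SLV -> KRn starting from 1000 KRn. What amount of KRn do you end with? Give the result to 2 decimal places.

802.21

1000 KRn × 2.499 = 2499 PRZ
2499 PRZ × 1.102 = 2753.898 SLV
2753.898 SLV × 0.2913 = 802.2104874 KRn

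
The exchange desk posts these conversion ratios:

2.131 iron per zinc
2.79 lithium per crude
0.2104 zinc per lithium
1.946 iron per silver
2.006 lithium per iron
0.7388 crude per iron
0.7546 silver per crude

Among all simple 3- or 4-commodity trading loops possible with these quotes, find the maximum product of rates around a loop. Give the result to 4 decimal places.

iron→crude→silver→iron: 0.7388 × 0.7546 × 1.946 = 1.08489
zinc→iron→crude→lithium→zinc: 2.131 × 0.7388 × 2.79 × 0.2104 = 0.92419
zinc→iron→lithium→zinc: 2.131 × 2.006 × 0.2104 = 0.89941
Maximum is iron→crude→silver→iron at 1.0849; arbitrage exists.

1.0849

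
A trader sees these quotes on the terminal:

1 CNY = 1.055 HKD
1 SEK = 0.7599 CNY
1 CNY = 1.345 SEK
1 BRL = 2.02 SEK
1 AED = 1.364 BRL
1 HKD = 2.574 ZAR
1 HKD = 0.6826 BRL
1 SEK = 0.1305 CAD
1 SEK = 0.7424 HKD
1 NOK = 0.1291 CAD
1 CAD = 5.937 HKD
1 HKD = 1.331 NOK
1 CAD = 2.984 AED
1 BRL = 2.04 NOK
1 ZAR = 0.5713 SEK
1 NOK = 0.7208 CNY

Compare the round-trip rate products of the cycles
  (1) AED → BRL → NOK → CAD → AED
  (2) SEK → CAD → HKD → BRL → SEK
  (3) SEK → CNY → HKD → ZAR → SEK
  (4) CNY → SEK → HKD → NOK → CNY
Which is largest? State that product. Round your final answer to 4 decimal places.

(1) 1.364 × 2.04 × 0.1291 × 2.984 = 1.07194
(2) 0.1305 × 5.937 × 0.6826 × 2.02 = 1.06830
(3) 0.7599 × 1.055 × 2.574 × 0.5713 = 1.17891
(4) 1.345 × 0.7424 × 1.331 × 0.7208 = 0.95797
Highest is cycle (3) at 1.1789 (>1, arbitrage).

1.1789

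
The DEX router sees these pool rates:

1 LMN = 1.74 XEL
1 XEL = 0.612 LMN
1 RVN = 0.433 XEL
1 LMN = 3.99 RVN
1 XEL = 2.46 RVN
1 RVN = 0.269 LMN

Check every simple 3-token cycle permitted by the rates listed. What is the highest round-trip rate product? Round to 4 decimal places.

1.1514

LMN→XEL→RVN→LMN: 1.74 × 2.46 × 0.269 = 1.15143
LMN→RVN→XEL→LMN: 3.99 × 0.433 × 0.612 = 1.05733
Maximum is LMN→XEL→RVN→LMN at 1.1514; arbitrage exists.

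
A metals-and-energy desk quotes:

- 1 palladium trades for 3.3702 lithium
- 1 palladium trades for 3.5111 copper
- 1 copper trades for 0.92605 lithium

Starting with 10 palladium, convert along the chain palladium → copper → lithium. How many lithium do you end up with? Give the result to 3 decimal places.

10 palladium × 3.5111 = 35.111 copper
35.111 copper × 0.92605 = 32.51454155 lithium

32.515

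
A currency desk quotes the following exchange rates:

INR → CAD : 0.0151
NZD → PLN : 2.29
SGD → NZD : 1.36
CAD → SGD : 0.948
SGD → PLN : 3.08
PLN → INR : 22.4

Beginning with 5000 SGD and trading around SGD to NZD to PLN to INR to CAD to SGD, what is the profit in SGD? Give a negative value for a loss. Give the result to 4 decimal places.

5000 SGD × 1.36 = 6800 NZD
6800 NZD × 2.29 = 15572 PLN
15572 PLN × 22.4 = 348812.8 INR
348812.8 INR × 0.0151 = 5267.07328 CAD
5267.07328 CAD × 0.948 = 4993.18546944 SGD
Net change: 4993.18546944 − 5000 = -6.81453056 SGD

-6.8145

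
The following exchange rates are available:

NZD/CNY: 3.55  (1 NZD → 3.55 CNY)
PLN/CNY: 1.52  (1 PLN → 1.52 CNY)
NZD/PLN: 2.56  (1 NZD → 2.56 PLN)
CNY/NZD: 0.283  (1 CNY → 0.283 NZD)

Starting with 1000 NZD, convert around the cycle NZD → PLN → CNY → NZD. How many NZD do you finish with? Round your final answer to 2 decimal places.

1101.21

1000 NZD × 2.56 = 2560 PLN
2560 PLN × 1.52 = 3891.2 CNY
3891.2 CNY × 0.283 = 1101.2096 NZD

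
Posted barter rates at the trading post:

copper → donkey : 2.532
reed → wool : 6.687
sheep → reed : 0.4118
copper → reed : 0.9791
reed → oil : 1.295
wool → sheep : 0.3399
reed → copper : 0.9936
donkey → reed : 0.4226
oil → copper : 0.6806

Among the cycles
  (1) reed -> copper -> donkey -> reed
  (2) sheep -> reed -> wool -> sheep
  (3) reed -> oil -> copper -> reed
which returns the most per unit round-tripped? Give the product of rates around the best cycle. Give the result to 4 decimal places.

1.0632

(1) 0.9936 × 2.532 × 0.4226 = 1.06318
(2) 0.4118 × 6.687 × 0.3399 = 0.93598
(3) 1.295 × 0.6806 × 0.9791 = 0.86296
Highest is cycle (1) at 1.0632 (>1, arbitrage).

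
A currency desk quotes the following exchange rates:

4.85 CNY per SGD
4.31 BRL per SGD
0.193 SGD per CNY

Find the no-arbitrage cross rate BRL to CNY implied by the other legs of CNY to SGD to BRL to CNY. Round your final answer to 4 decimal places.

Known legs of the cycle: 0.193 × 4.31 = 0.83183
For no arbitrage the full-cycle product must be 1, so the missing rate is 1 / 0.83183 ≈ 1.202169.

1.2022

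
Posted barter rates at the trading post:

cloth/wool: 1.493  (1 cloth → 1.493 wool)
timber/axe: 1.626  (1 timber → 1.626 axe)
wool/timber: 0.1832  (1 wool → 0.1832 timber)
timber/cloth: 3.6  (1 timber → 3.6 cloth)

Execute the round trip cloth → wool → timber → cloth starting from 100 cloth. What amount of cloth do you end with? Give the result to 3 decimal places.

98.466

100 cloth × 1.493 = 149.3 wool
149.3 wool × 0.1832 = 27.35176 timber
27.35176 timber × 3.6 = 98.466336 cloth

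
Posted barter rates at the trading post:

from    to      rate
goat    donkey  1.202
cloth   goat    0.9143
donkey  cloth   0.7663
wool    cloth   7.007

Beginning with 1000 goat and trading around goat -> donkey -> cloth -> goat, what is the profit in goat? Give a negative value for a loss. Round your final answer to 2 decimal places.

-157.85

1000 goat × 1.202 = 1202 donkey
1202 donkey × 0.7663 = 921.0926 cloth
921.0926 cloth × 0.9143 = 842.15496418 goat
Net change: 842.15496418 − 1000 = -157.84503582 goat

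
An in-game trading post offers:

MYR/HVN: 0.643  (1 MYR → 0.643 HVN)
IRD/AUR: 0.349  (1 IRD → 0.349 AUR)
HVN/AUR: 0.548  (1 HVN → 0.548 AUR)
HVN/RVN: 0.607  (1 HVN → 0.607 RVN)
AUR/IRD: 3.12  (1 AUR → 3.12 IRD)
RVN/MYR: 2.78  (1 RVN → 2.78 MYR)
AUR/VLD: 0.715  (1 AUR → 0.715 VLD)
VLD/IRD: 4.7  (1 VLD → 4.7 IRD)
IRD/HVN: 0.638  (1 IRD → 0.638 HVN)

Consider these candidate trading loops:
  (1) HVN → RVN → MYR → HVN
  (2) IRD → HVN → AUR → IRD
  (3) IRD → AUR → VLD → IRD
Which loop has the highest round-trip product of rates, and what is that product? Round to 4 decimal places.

1.1728

(1) 0.607 × 2.78 × 0.643 = 1.08504
(2) 0.638 × 0.548 × 3.12 = 1.09083
(3) 0.349 × 0.715 × 4.7 = 1.17281
Highest is cycle (3) at 1.1728 (>1, arbitrage).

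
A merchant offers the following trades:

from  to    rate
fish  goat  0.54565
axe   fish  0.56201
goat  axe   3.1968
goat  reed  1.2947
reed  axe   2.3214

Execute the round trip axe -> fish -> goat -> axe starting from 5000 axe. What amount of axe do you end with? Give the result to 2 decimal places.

4901.67

5000 axe × 0.56201 = 2810.05 fish
2810.05 fish × 0.54565 = 1533.3037825 goat
1533.3037825 goat × 3.1968 = 4901.665531896 axe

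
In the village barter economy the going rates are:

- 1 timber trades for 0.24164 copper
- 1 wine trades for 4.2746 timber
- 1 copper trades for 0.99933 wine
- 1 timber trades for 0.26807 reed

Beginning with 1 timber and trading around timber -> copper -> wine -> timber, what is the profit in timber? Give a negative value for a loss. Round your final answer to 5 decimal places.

0.03222

1 timber × 0.24164 = 0.24164 copper
0.24164 copper × 0.99933 = 0.2414781012 wine
0.2414781012 wine × 4.2746 = 1.03222229138952 timber
Net change: 1.03222229138952 − 1 = 0.03222229138952 timber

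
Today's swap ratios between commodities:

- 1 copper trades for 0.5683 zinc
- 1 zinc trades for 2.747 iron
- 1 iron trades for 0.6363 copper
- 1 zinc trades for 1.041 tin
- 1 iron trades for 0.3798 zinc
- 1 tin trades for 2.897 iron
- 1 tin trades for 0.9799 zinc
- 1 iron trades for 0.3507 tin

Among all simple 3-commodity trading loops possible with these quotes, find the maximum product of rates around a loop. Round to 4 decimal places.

zinc→tin→iron→zinc: 1.041 × 2.897 × 0.3798 = 1.14539
zinc→iron→copper→zinc: 2.747 × 0.6363 × 0.5683 = 0.99334
zinc→iron→tin→zinc: 2.747 × 0.3507 × 0.9799 = 0.94401
Maximum is zinc→tin→iron→zinc at 1.1454; arbitrage exists.

1.1454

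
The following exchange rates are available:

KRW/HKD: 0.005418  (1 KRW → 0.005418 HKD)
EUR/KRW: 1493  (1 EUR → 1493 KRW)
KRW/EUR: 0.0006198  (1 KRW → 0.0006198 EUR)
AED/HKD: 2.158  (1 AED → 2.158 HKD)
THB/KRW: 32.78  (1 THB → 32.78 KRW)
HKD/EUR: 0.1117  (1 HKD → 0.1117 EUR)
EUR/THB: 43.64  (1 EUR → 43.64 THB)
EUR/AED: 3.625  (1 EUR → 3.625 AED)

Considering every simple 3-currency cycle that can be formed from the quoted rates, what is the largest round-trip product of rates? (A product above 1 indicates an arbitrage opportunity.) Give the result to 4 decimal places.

0.9035

KRW→HKD→EUR→KRW: 0.005418 × 0.1117 × 1493 = 0.90355
KRW→EUR→THB→KRW: 0.0006198 × 43.64 × 32.78 = 0.88664
HKD→EUR→AED→HKD: 0.1117 × 3.625 × 2.158 = 0.87380
Maximum is KRW→HKD→EUR→KRW at 0.9035; no arbitrage — every cycle loses value.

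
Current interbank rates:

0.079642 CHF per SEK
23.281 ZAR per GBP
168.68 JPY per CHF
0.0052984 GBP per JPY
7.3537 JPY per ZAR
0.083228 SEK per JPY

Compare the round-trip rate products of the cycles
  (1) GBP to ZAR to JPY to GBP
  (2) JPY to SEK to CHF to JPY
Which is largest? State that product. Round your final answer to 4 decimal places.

1.1181

(1) 23.281 × 7.3537 × 0.0052984 = 0.90709
(2) 0.083228 × 0.079642 × 168.68 = 1.11809
Highest is cycle (2) at 1.1181 (>1, arbitrage).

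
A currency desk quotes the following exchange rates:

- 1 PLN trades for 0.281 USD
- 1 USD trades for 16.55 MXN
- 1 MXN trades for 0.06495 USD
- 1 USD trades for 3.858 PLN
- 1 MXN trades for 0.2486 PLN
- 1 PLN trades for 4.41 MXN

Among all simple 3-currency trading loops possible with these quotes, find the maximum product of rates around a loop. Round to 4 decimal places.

1.1561

MXN→PLN→USD→MXN: 0.2486 × 0.281 × 16.55 = 1.15613
MXN→USD→PLN→MXN: 0.06495 × 3.858 × 4.41 = 1.10505
Maximum is MXN→PLN→USD→MXN at 1.1561; arbitrage exists.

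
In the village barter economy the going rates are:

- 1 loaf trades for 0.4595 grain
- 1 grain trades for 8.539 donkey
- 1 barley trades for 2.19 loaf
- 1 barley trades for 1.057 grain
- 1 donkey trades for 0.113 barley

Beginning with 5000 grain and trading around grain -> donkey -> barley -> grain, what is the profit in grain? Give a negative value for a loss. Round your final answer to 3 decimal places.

99.533

5000 grain × 8.539 = 42695 donkey
42695 donkey × 0.113 = 4824.535 barley
4824.535 barley × 1.057 = 5099.533495 grain
Net change: 5099.533495 − 5000 = 99.533495 grain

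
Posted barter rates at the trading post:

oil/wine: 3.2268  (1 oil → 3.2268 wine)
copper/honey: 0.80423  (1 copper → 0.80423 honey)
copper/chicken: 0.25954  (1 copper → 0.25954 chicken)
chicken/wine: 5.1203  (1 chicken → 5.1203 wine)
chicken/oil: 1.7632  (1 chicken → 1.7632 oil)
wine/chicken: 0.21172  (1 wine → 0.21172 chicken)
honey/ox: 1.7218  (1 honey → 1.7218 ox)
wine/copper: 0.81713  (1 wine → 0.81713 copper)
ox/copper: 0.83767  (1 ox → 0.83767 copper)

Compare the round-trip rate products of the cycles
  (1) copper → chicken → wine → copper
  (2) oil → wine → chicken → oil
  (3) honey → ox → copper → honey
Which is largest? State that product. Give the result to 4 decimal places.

(1) 0.25954 × 5.1203 × 0.81713 = 1.08590
(2) 3.2268 × 0.21172 × 1.7632 = 1.20458
(3) 1.7218 × 0.83767 × 0.80423 = 1.15994
Highest is cycle (2) at 1.2046 (>1, arbitrage).

1.2046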